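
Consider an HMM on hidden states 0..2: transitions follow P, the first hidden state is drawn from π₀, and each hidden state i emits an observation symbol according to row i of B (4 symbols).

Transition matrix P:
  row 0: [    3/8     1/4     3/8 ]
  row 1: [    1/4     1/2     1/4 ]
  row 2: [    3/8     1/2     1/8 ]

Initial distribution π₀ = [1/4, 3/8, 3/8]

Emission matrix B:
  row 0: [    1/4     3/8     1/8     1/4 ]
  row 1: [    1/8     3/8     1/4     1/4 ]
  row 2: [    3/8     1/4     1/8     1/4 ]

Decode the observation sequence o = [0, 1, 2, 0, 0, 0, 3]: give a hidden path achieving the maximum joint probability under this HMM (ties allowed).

path = [2, 1, 1, 2, 0, 2, 1]

t=0: δ = [6.250e-02, 4.688e-02, 1.406e-01]  (obs o_0=0)
t=1: δ = [1.978e-02, 2.637e-02, 5.859e-03]  ψ = [2, 2, 0]  (obs o_1=1)
t=2: δ = [9.270e-04, 3.296e-03, 9.270e-04]  ψ = [0, 1, 0]  (obs o_2=2)
t=3: δ = [2.060e-04, 2.060e-04, 3.090e-04]  ψ = [1, 1, 1]  (obs o_3=0)
t=4: δ = [2.897e-05, 1.931e-05, 2.897e-05]  ψ = [2, 2, 0]  (obs o_4=0)
t=5: δ = [2.716e-06, 1.810e-06, 4.074e-06]  ψ = [0, 2, 0]  (obs o_5=0)
t=6: δ = [3.819e-07, 5.092e-07, 2.546e-07]  ψ = [2, 2, 0]  (obs o_6=3)
backtrack: best end state = 1; path = [2, 1, 1, 2, 0, 2, 1]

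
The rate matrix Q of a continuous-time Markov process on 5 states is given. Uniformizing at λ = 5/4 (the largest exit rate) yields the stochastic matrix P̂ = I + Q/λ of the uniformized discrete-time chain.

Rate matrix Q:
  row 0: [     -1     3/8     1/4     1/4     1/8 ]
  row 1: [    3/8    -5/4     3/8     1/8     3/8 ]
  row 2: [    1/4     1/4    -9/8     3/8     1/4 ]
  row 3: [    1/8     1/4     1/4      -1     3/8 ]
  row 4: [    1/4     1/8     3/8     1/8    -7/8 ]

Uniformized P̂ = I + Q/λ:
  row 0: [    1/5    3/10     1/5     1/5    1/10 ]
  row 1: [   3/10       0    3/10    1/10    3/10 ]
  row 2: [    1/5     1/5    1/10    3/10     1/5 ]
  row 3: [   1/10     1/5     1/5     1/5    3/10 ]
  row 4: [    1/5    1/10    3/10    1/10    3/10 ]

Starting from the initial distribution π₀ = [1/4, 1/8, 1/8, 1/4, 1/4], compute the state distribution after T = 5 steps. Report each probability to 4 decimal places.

t=0: π = [0.2500, 0.1250, 0.1250, 0.2500, 0.2500]
t=1: π = [0.1875, 0.1750, 0.2250, 0.1750, 0.2375]
t=2: π = [0.2000, 0.1600, 0.2188, 0.1813, 0.2400]
t=3: π = [0.1979, 0.1640, 0.2181, 0.1819, 0.2381]
t=4: π = [0.1982, 0.1632, 0.2184, 0.1816, 0.2386]
t=5: π = [0.1982, 0.1633, 0.2183, 0.1817, 0.2385]

π = [0.1982, 0.1633, 0.2183, 0.1817, 0.2385]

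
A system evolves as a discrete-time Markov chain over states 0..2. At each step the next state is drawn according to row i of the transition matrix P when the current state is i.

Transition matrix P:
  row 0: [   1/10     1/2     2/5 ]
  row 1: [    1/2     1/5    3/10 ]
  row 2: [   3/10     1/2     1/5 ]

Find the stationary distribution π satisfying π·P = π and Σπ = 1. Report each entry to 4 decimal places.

π = [0.3141, 0.3846, 0.3013]

Balance equations π_j = Σ_i π_i·P[i][j]:
  π_0 = 1/10·π_0 + 1/2·π_1 + 3/10·π_2
  π_1 = 1/2·π_0 + 1/5·π_1 + 1/2·π_2
  normalize: π_0 + π_1 + π_2 = 1
Solving the linear system gives exactly π = [49/156, 5/13, 47/156].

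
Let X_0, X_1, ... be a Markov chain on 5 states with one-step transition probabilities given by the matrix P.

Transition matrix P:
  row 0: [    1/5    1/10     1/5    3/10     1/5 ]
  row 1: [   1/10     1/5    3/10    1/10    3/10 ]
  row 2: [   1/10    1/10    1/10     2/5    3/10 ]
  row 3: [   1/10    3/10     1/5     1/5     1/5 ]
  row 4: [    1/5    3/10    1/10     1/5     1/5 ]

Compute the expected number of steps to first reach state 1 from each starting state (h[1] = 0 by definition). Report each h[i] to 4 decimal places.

First-step conditioning: h[1] = 0; for i ≠ 1, h[i] = 1 + Σ_k P[i][k]·h[k].
  h[0] = 1 + 1/5·h[0] + 1/5·h[2] + 3/10·h[3] + 1/5·h[4]
  h[2] = 1 + 1/10·h[0] + 1/10·h[2] + 2/5·h[3] + 3/10·h[4]
  h[3] = 1 + 1/10·h[0] + 1/5·h[2] + 1/5·h[3] + 1/5·h[4]
  h[4] = 1 + 1/5·h[0] + 1/10·h[2] + 1/5·h[3] + 1/5·h[4]
Solving the 4×4 linear system over states ≠ 1 gives exactly h = [4070/801, 0, 11810/2403, 370/89, 10030/2403] (h[1] = 0 is the target).

h = [5.0811, 0.0000, 4.9147, 4.1573, 4.1739]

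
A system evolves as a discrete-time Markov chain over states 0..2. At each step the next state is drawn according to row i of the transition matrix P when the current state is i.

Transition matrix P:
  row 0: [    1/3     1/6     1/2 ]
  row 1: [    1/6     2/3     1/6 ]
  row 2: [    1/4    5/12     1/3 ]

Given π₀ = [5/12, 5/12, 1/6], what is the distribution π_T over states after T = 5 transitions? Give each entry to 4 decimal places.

t=0: π = [0.4167, 0.4167, 0.1667]
t=1: π = [0.2500, 0.4167, 0.3333]
t=2: π = [0.2361, 0.4583, 0.3056]
t=3: π = [0.2315, 0.4722, 0.2963]
t=4: π = [0.2299, 0.4769, 0.2932]
t=5: π = [0.2294, 0.4784, 0.2922]

π = [0.2294, 0.4784, 0.2922]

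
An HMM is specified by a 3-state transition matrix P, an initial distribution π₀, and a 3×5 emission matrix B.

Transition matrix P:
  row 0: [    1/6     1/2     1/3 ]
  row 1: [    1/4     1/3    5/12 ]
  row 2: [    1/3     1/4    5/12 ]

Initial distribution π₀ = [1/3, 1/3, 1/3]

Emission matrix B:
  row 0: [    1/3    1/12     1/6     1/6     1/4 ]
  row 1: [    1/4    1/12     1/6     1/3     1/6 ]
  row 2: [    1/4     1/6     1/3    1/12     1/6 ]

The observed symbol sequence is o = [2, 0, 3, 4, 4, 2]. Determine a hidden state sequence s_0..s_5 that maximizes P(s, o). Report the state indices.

path = [2, 0, 1, 0, 1, 2]

t=0: δ = [5.556e-02, 5.556e-02, 1.111e-01]  (obs o_0=2)
t=1: δ = [1.235e-02, 6.944e-03, 1.157e-02]  ψ = [2, 0, 2]  (obs o_1=0)
t=2: δ = [6.430e-04, 2.058e-03, 4.019e-04]  ψ = [2, 0, 2]  (obs o_2=3)
t=3: δ = [1.286e-04, 1.143e-04, 1.429e-04]  ψ = [1, 1, 1]  (obs o_3=4)
t=4: δ = [1.191e-05, 1.072e-05, 9.923e-06]  ψ = [2, 0, 2]  (obs o_4=4)
t=5: δ = [5.513e-07, 9.923e-07, 1.488e-06]  ψ = [2, 0, 1]  (obs o_5=2)
backtrack: best end state = 2; path = [2, 0, 1, 0, 1, 2]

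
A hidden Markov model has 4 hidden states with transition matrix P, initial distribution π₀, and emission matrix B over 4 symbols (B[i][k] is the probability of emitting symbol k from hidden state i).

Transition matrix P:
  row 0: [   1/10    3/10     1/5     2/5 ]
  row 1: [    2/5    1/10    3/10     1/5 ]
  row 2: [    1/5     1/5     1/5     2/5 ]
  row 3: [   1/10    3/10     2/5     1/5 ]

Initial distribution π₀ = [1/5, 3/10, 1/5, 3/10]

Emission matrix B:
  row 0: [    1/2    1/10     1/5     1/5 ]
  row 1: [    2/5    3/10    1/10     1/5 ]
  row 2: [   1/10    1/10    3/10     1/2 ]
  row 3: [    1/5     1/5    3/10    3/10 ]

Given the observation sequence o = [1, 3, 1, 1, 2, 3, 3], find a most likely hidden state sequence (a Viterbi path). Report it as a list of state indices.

path = [1, 2, 3, 1, 2, 3, 2]

t=0: δ = [2.000e-02, 9.000e-02, 2.000e-02, 6.000e-02]  (obs o_0=1)
t=1: δ = [7.200e-03, 3.600e-03, 1.350e-02, 5.400e-03]  ψ = [1, 3, 1, 1]  (obs o_1=3)
t=2: δ = [2.700e-04, 8.100e-04, 2.700e-04, 1.080e-03]  ψ = [2, 2, 2, 2]  (obs o_2=1)
t=3: δ = [3.240e-05, 9.720e-05, 4.320e-05, 4.320e-05]  ψ = [1, 3, 3, 3]  (obs o_3=1)
t=4: δ = [7.776e-06, 1.296e-06, 8.748e-06, 5.832e-06]  ψ = [1, 3, 1, 1]  (obs o_4=2)
t=5: δ = [3.499e-07, 4.666e-07, 1.166e-06, 1.050e-06]  ψ = [2, 0, 3, 2]  (obs o_5=3)
t=6: δ = [4.666e-08, 6.299e-08, 2.100e-07, 1.400e-07]  ψ = [2, 3, 3, 2]  (obs o_6=3)
backtrack: best end state = 2; path = [1, 2, 3, 1, 2, 3, 2]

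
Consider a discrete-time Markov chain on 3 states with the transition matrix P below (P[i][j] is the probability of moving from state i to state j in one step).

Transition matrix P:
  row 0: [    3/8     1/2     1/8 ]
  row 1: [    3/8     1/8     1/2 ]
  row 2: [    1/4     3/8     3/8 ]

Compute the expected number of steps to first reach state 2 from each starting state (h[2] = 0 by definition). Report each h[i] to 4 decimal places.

First-step conditioning: h[2] = 0; for i ≠ 2, h[i] = 1 + Σ_k P[i][k]·h[k].
  h[0] = 1 + 3/8·h[0] + 1/2·h[1]
  h[1] = 1 + 3/8·h[0] + 1/8·h[1]
Solving the 2×2 linear system over states ≠ 2 gives exactly h = [88/23, 64/23, 0] (h[2] = 0 is the target).

h = [3.8261, 2.7826, 0.0000]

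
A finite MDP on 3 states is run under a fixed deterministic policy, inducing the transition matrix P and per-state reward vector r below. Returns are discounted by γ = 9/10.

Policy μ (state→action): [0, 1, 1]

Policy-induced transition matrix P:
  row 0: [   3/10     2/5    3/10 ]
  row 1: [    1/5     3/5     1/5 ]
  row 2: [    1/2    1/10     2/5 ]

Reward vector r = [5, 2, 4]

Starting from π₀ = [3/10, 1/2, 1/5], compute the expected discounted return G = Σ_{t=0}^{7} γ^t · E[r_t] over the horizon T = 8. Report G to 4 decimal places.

G = 19.7438

t=0: π = [0.3000, 0.5000, 0.2000], E[r] = 3.3000, γ^t·E[r] = 3.300000, running G = 3.300000
t=1: π = [0.2900, 0.4400, 0.2700], E[r] = 3.4100, γ^t·E[r] = 3.069000, running G = 6.369000
t=2: π = [0.3100, 0.4070, 0.2830], E[r] = 3.4960, γ^t·E[r] = 2.831760, running G = 9.200760
t=3: π = [0.3159, 0.3965, 0.2876], E[r] = 3.5229, γ^t·E[r] = 2.568194, running G = 11.768954
t=4: π = [0.3179, 0.3930, 0.2891], E[r] = 3.5318, γ^t·E[r] = 2.317234, running G = 14.086188
t=5: π = [0.3185, 0.3919, 0.2896], E[r] = 3.5348, γ^t·E[r] = 2.087251, running G = 16.173439
t=6: π = [0.3187, 0.3915, 0.2898], E[r] = 3.5358, γ^t·E[r] = 1.879043, running G = 18.052482
t=7: π = [0.3188, 0.3914, 0.2898], E[r] = 3.5361, γ^t·E[r] = 1.691293, running G = 19.743775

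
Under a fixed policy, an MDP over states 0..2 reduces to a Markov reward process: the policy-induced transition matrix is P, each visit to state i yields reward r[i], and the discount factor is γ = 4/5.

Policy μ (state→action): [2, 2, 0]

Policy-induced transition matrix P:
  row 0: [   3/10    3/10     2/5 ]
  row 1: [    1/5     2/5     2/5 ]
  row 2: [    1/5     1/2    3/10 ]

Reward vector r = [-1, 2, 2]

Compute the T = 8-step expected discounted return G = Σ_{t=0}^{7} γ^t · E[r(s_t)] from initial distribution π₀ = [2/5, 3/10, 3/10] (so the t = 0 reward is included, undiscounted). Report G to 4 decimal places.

G = 4.9685

t=0: π = [0.4000, 0.3000, 0.3000], E[r] = 0.8000, γ^t·E[r] = 0.800000, running G = 0.800000
t=1: π = [0.2400, 0.3900, 0.3700], E[r] = 1.2800, γ^t·E[r] = 1.024000, running G = 1.824000
t=2: π = [0.2240, 0.4130, 0.3630], E[r] = 1.3280, γ^t·E[r] = 0.849920, running G = 2.673920
t=3: π = [0.2224, 0.4139, 0.3637], E[r] = 1.3328, γ^t·E[r] = 0.682394, running G = 3.356314
t=4: π = [0.2222, 0.4141, 0.3636], E[r] = 1.3333, γ^t·E[r] = 0.546111, running G = 3.902425
t=5: π = [0.2222, 0.4141, 0.3636], E[r] = 1.3333, γ^t·E[r] = 0.436905, running G = 4.339330
t=6: π = [0.2222, 0.4141, 0.3636], E[r] = 1.3333, γ^t·E[r] = 0.349525, running G = 4.688855
t=7: π = [0.2222, 0.4141, 0.3636], E[r] = 1.3333, γ^t·E[r] = 0.279620, running G = 4.968475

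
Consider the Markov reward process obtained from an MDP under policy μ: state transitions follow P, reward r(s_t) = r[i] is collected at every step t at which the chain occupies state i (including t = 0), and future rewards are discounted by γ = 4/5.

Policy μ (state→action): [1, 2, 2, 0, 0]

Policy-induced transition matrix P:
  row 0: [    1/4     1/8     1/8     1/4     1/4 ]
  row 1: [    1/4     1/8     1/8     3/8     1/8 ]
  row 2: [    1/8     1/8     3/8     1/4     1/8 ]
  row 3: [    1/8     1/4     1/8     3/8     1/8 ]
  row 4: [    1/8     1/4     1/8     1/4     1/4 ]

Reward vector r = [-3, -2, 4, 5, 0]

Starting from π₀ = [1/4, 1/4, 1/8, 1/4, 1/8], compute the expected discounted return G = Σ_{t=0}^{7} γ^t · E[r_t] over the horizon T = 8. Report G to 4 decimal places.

t=0: π = [0.2500, 0.2500, 0.1250, 0.2500, 0.1250], E[r] = 0.5000, γ^t·E[r] = 0.500000, running G = 0.500000
t=1: π = [0.1875, 0.1719, 0.1563, 0.3125, 0.1719], E[r] = 1.2813, γ^t·E[r] = 1.025000, running G = 1.525000
t=2: π = [0.1699, 0.1855, 0.1641, 0.3105, 0.1699], E[r] = 1.3281, γ^t·E[r] = 0.850000, running G = 2.375000
t=3: π = [0.1694, 0.1851, 0.1660, 0.3120, 0.1675], E[r] = 1.3457, γ^t·E[r] = 0.689000, running G = 3.064000
t=4: π = [0.1693, 0.1849, 0.1665, 0.3121, 0.1671], E[r] = 1.3489, γ^t·E[r] = 0.552500, running G = 3.616500
t=5: π = [0.1693, 0.1849, 0.1666, 0.3121, 0.1671], E[r] = 1.3495, γ^t·E[r] = 0.442210, running G = 4.058710
t=6: π = [0.1693, 0.1849, 0.1667, 0.3121, 0.1670], E[r] = 1.3497, γ^t·E[r] = 0.353805, running G = 4.412515
t=7: π = [0.1693, 0.1849, 0.1667, 0.3121, 0.1670], E[r] = 1.3497, γ^t·E[r] = 0.283051, running G = 4.695566

G = 4.6956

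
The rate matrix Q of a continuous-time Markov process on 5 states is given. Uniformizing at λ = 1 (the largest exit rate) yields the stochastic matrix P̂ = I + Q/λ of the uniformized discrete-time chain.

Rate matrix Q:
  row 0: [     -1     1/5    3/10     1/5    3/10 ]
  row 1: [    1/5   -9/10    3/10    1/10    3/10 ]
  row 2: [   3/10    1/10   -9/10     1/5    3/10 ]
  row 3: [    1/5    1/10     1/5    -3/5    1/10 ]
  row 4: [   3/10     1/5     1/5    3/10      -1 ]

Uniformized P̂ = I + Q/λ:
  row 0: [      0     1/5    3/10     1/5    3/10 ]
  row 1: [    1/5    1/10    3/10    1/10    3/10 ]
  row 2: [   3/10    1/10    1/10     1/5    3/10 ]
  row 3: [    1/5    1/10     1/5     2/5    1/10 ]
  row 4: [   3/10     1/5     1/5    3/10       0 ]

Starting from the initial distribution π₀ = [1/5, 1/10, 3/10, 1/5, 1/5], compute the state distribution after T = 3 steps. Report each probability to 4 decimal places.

t=0: π = [0.2000, 0.1000, 0.3000, 0.2000, 0.2000]
t=1: π = [0.2100, 0.1400, 0.2000, 0.2500, 0.2000]
t=2: π = [0.1980, 0.1410, 0.2150, 0.2560, 0.1900]
t=3: π = [0.2009, 0.1388, 0.2124, 0.2561, 0.1918]

π = [0.2009, 0.1388, 0.2124, 0.2561, 0.1918]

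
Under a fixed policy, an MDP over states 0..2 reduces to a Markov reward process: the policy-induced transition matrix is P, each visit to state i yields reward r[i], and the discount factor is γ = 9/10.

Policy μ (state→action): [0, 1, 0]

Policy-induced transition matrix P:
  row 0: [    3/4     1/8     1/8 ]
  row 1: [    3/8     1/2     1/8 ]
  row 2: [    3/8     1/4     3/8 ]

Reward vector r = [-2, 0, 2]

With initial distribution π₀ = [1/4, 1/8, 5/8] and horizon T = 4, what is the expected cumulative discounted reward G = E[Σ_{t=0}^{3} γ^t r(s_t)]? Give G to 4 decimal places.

G = -0.7578

t=0: π = [0.2500, 0.1250, 0.6250], E[r] = 0.7500, γ^t·E[r] = 0.750000, running G = 0.750000
t=1: π = [0.4688, 0.2500, 0.2813], E[r] = -0.3750, γ^t·E[r] = -0.337500, running G = 0.412500
t=2: π = [0.5508, 0.2539, 0.1953], E[r] = -0.7109, γ^t·E[r] = -0.575859, running G = -0.163359
t=3: π = [0.5815, 0.2446, 0.1738], E[r] = -0.8154, γ^t·E[r] = -0.594448, running G = -0.757808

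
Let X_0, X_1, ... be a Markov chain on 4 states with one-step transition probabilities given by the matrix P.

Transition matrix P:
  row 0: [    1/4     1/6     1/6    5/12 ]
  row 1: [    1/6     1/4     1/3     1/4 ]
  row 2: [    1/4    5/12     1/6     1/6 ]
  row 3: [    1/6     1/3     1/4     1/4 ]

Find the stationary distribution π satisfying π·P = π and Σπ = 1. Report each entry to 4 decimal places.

π = [0.2034, 0.2947, 0.2378, 0.2641]

Balance equations π_j = Σ_i π_i·P[i][j]:
  π_0 = 1/4·π_0 + 1/6·π_1 + 1/4·π_2 + 1/6·π_3
  π_1 = 1/6·π_0 + 1/4·π_1 + 5/12·π_2 + 1/3·π_3
  π_2 = 1/6·π_0 + 1/3·π_1 + 1/6·π_2 + 1/4·π_3
  normalize: π_0 + π_1 + π_2 + π_3 = 1
Solving the linear system gives exactly π = [379/1863, 61/207, 443/1863, 164/621].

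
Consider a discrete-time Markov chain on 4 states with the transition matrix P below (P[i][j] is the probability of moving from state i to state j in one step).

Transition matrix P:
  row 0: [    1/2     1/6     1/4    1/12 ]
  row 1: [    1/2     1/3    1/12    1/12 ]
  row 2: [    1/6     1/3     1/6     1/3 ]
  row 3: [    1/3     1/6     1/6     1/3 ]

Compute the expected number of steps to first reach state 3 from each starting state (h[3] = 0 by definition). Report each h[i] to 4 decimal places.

h = [7.5849, 7.9245, 5.8868, 0.0000]

First-step conditioning: h[3] = 0; for i ≠ 3, h[i] = 1 + Σ_k P[i][k]·h[k].
  h[0] = 1 + 1/2·h[0] + 1/6·h[1] + 1/4·h[2]
  h[1] = 1 + 1/2·h[0] + 1/3·h[1] + 1/12·h[2]
  h[2] = 1 + 1/6·h[0] + 1/3·h[1] + 1/6·h[2]
Solving the 3×3 linear system over states ≠ 3 gives exactly h = [402/53, 420/53, 312/53, 0] (h[3] = 0 is the target).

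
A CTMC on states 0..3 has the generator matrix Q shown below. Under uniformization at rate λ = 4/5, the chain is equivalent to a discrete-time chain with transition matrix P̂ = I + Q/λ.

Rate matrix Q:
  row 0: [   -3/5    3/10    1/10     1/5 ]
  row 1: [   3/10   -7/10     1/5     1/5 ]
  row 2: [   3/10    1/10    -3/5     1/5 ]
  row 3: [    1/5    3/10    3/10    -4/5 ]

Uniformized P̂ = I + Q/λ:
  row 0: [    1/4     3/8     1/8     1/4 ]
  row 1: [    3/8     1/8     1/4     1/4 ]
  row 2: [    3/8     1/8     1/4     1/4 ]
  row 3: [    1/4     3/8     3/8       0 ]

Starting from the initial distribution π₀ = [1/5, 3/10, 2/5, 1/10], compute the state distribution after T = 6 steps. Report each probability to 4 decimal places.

π = [0.3111, 0.2528, 0.2361, 0.2000]

t=0: π = [0.2000, 0.3000, 0.4000, 0.1000]
t=1: π = [0.3375, 0.2000, 0.2375, 0.2250]
t=2: π = [0.3047, 0.2656, 0.2359, 0.1938]
t=3: π = [0.3127, 0.2496, 0.2361, 0.2016]
t=4: π = [0.3107, 0.2536, 0.2361, 0.1996]
t=5: π = [0.3112, 0.2526, 0.2361, 0.2001]
t=6: π = [0.3111, 0.2528, 0.2361, 0.2000]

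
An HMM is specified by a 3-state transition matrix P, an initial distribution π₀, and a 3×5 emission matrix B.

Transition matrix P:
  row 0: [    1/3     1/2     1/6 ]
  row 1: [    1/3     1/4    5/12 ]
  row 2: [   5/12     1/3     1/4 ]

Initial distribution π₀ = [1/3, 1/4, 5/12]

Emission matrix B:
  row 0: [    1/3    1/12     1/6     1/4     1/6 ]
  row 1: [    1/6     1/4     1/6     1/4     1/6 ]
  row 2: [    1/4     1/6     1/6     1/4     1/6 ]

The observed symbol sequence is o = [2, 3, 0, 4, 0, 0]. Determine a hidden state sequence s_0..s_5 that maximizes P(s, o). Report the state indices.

t=0: δ = [5.556e-02, 4.167e-02, 6.944e-02]  (obs o_0=2)
t=1: δ = [7.234e-03, 6.944e-03, 4.340e-03]  ψ = [2, 0, 1]  (obs o_1=3)
t=2: δ = [8.038e-04, 6.028e-04, 7.234e-04]  ψ = [0, 0, 1]  (obs o_2=0)
t=3: δ = [5.023e-05, 6.698e-05, 4.186e-05]  ψ = [2, 0, 1]  (obs o_3=4)
t=4: δ = [7.442e-06, 4.186e-06, 6.977e-06]  ψ = [1, 0, 1]  (obs o_4=0)
t=5: δ = [9.690e-07, 6.202e-07, 4.361e-07]  ψ = [2, 0, 1]  (obs o_5=0)
backtrack: best end state = 0; path = [2, 0, 0, 1, 2, 0]

path = [2, 0, 0, 1, 2, 0]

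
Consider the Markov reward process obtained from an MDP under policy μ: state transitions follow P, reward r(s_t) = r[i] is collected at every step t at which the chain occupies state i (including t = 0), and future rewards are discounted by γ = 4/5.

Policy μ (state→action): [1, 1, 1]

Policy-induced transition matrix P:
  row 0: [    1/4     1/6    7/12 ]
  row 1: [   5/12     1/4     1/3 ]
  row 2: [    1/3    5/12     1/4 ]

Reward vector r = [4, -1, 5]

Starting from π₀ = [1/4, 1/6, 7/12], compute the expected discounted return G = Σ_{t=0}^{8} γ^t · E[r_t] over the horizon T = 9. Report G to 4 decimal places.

G = 13.4057

t=0: π = [0.2500, 0.1667, 0.5833], E[r] = 3.7500, γ^t·E[r] = 3.750000, running G = 3.750000
t=1: π = [0.3264, 0.3264, 0.3472], E[r] = 2.7153, γ^t·E[r] = 2.172222, running G = 5.922222
t=2: π = [0.3333, 0.2807, 0.3860], E[r] = 2.9826, γ^t·E[r] = 1.908889, running G = 7.831111
t=3: π = [0.3289, 0.2866, 0.3845], E[r] = 2.9517, γ^t·E[r] = 1.511284, running G = 9.342395
t=4: π = [0.3298, 0.2867, 0.3835], E[r] = 2.9502, γ^t·E[r] = 1.208390, running G = 10.550785
t=5: π = [0.3297, 0.2864, 0.3838], E[r] = 2.9516, γ^t·E[r] = 0.967191, running G = 11.517976
t=6: π = [0.3297, 0.2865, 0.3838], E[r] = 2.9513, γ^t·E[r] = 0.773671, running G = 12.291648
t=7: π = [0.3297, 0.2865, 0.3838], E[r] = 2.9513, γ^t·E[r] = 0.618943, running G = 12.910590
t=8: π = [0.3297, 0.2865, 0.3838], E[r] = 2.9514, γ^t·E[r] = 0.495155, running G = 13.405745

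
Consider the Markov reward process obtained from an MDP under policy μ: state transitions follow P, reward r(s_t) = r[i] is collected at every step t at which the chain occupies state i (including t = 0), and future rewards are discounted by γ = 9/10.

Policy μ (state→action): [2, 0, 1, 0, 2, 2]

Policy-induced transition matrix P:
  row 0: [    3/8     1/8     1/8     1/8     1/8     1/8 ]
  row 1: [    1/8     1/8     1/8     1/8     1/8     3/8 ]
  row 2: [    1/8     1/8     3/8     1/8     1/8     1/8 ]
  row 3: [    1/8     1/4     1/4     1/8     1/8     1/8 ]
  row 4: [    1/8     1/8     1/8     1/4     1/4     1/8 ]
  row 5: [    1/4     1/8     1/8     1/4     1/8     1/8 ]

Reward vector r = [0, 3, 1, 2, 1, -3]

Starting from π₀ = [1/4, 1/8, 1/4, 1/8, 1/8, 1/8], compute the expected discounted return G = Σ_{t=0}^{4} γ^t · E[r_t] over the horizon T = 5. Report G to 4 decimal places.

G = 2.5235

t=0: π = [0.2500, 0.1250, 0.2500, 0.1250, 0.1250, 0.1250], E[r] = 0.6250, γ^t·E[r] = 0.625000, running G = 0.625000
t=1: π = [0.2031, 0.1406, 0.2031, 0.1563, 0.1406, 0.1563], E[r] = 0.6094, γ^t·E[r] = 0.548438, running G = 1.173438
t=2: π = [0.1953, 0.1445, 0.1953, 0.1621, 0.1426, 0.1602], E[r] = 0.6152, γ^t·E[r] = 0.498340, running G = 1.671777
t=3: π = [0.1938, 0.1453, 0.1941, 0.1628, 0.1428, 0.1611], E[r] = 0.6150, γ^t·E[r] = 0.448328, running G = 2.120105
t=4: π = [0.1936, 0.1454, 0.1939, 0.1630, 0.1429, 0.1613], E[r] = 0.6148, γ^t·E[r] = 0.403395, running G = 2.523500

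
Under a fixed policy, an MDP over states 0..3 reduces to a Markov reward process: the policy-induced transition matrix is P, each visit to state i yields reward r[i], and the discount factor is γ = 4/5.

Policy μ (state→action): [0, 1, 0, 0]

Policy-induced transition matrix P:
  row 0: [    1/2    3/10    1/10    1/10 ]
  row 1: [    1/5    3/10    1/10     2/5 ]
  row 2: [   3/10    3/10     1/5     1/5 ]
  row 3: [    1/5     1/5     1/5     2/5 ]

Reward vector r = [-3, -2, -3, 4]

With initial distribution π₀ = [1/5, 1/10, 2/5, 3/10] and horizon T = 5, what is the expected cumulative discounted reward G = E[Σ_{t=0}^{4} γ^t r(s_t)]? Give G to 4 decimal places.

G = -2.7471

t=0: π = [0.2000, 0.1000, 0.4000, 0.3000], E[r] = -0.8000, γ^t·E[r] = -0.800000, running G = -0.800000
t=1: π = [0.3000, 0.2700, 0.1700, 0.2600], E[r] = -0.9100, γ^t·E[r] = -0.728000, running G = -1.528000
t=2: π = [0.3070, 0.2740, 0.1430, 0.2760], E[r] = -0.7940, γ^t·E[r] = -0.508160, running G = -2.036160
t=3: π = [0.3064, 0.2724, 0.1419, 0.2793], E[r] = -0.7725, γ^t·E[r] = -0.395520, running G = -2.431680
t=4: π = [0.3061, 0.2721, 0.1421, 0.2797], E[r] = -0.7700, γ^t·E[r] = -0.315404, running G = -2.747084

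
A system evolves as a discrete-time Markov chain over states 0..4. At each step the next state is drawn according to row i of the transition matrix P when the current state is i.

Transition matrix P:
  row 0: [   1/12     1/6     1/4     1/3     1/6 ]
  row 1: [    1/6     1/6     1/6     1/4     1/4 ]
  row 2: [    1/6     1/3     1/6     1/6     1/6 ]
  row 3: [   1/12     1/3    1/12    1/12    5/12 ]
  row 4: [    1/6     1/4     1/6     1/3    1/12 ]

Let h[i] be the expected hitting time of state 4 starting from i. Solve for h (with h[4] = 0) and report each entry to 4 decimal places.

h = [4.1149, 3.8370, 4.2063, 3.2427, 0.0000]

First-step conditioning: h[4] = 0; for i ≠ 4, h[i] = 1 + Σ_k P[i][k]·h[k].
  h[0] = 1 + 1/12·h[0] + 1/6·h[1] + 1/4·h[2] + 1/3·h[3]
  h[1] = 1 + 1/6·h[0] + 1/6·h[1] + 1/6·h[2] + 1/4·h[3]
  h[2] = 1 + 1/6·h[0] + 1/3·h[1] + 1/6·h[2] + 1/6·h[3]
  h[3] = 1 + 1/12·h[0] + 1/3·h[1] + 1/12·h[2] + 1/12·h[3]
Solving the 4×4 linear system over states ≠ 4 gives exactly h = [3510/853, 3273/853, 3588/853, 2766/853, 0] (h[4] = 0 is the target).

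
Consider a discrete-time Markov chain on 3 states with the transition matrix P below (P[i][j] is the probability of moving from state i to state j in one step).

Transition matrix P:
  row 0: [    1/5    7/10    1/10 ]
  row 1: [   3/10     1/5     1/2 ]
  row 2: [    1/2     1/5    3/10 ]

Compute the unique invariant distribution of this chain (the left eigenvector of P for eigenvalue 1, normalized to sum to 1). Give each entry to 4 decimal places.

Balance equations π_j = Σ_i π_i·P[i][j]:
  π_0 = 1/5·π_0 + 3/10·π_1 + 1/2·π_2
  π_1 = 7/10·π_0 + 1/5·π_1 + 1/5·π_2
  normalize: π_0 + π_1 + π_2 = 1
Solving the linear system gives exactly π = [23/70, 51/140, 43/140].

π = [0.3286, 0.3643, 0.3071]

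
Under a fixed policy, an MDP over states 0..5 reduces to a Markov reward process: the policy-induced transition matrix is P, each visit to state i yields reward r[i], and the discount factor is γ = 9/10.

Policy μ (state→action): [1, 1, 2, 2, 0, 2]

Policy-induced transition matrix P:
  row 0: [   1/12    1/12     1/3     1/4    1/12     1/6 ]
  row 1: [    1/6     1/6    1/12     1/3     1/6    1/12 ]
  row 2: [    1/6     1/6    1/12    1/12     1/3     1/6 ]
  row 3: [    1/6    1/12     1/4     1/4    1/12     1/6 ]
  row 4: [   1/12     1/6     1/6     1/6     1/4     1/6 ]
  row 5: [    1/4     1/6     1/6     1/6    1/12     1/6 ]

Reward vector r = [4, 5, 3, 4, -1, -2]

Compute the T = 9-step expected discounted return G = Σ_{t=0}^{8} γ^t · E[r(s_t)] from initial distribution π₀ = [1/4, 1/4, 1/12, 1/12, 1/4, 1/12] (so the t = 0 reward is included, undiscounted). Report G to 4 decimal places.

t=0: π = [0.2500, 0.2500, 0.0833, 0.0833, 0.2500, 0.0833], E[r] = 2.4167, γ^t·E[r] = 2.416667, running G = 2.416667
t=1: π = [0.1319, 0.1389, 0.1875, 0.2292, 0.1667, 0.1458], E[r] = 2.2431, γ^t·E[r] = 2.018750, running G = 4.435417
t=2: π = [0.1539, 0.1366, 0.1806, 0.2043, 0.1696, 0.1551], E[r] = 2.1777, γ^t·E[r] = 1.763906, running G = 6.199323
t=3: π = [0.1526, 0.1368, 0.1829, 0.2042, 0.1681, 0.1553], E[r] = 2.1816, γ^t·E[r] = 1.590398, running G = 7.789721
t=4: π = [0.1529, 0.1369, 0.1825, 0.2040, 0.1685, 0.1553], E[r] = 2.1804, γ^t·E[r] = 1.430586, running G = 9.220307
t=5: π = [0.1528, 0.1369, 0.1825, 0.2040, 0.1684, 0.1553], E[r] = 2.1806, γ^t·E[r] = 1.287649, running G = 10.507956
t=6: π = [0.1528, 0.1369, 0.1825, 0.2040, 0.1684, 0.1553], E[r] = 2.1806, γ^t·E[r] = 1.158875, running G = 11.666831
t=7: π = [0.1528, 0.1369, 0.1825, 0.2040, 0.1684, 0.1553], E[r] = 2.1806, γ^t·E[r] = 1.042990, running G = 12.709821
t=8: π = [0.1528, 0.1369, 0.1825, 0.2040, 0.1684, 0.1553], E[r] = 2.1806, γ^t·E[r] = 0.938690, running G = 13.648511

G = 13.6485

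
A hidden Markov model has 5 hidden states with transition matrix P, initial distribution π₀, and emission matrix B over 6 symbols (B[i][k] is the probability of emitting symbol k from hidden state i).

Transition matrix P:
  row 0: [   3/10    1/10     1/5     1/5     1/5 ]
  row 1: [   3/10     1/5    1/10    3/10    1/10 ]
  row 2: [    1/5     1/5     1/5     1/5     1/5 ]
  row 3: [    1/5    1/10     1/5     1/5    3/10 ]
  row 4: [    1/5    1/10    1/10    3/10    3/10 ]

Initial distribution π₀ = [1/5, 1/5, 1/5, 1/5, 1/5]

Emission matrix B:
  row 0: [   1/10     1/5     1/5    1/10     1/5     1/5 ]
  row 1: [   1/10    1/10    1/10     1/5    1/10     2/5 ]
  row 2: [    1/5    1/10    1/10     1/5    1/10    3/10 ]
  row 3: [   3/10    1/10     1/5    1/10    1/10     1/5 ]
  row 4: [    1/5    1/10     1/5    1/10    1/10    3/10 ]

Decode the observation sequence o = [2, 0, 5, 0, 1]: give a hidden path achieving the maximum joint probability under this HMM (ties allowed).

path = [4, 3, 4, 3, 0]

t=0: δ = [4.000e-02, 2.000e-02, 2.000e-02, 4.000e-02, 4.000e-02]  (obs o_0=2)
t=1: δ = [1.200e-03, 4.000e-04, 1.600e-03, 3.600e-03, 2.400e-03]  ψ = [0, 0, 0, 4, 3]  (obs o_1=0)
t=2: δ = [1.440e-04, 1.440e-04, 2.160e-04, 1.440e-04, 3.240e-04]  ψ = [3, 3, 3, 3, 3]  (obs o_2=5)
t=3: δ = [6.480e-06, 4.320e-06, 8.640e-06, 2.916e-05, 1.944e-05]  ψ = [4, 2, 2, 4, 4]  (obs o_3=0)
t=4: δ = [1.166e-06, 2.916e-07, 5.832e-07, 5.832e-07, 8.748e-07]  ψ = [3, 3, 3, 3, 3]  (obs o_4=1)
backtrack: best end state = 0; path = [4, 3, 4, 3, 0]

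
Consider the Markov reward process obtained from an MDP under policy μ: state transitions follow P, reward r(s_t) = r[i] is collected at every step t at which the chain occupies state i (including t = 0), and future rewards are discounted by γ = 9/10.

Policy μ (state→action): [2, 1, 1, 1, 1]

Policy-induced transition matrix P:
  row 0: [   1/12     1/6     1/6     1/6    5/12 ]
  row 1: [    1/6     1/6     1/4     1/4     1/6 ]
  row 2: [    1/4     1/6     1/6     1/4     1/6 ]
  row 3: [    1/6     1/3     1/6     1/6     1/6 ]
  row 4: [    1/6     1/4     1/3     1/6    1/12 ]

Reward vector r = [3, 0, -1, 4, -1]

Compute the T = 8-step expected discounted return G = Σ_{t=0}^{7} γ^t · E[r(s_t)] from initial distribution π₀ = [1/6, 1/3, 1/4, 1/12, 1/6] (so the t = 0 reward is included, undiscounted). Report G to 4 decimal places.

G = 4.7456

t=0: π = [0.1667, 0.3333, 0.2500, 0.0833, 0.1667], E[r] = 0.4167, γ^t·E[r] = 0.416667, running G = 0.416667
t=1: π = [0.1736, 0.1944, 0.2222, 0.2153, 0.1944], E[r] = 0.9653, γ^t·E[r] = 0.868750, running G = 1.285417
t=2: π = [0.1707, 0.2188, 0.2153, 0.2014, 0.1939], E[r] = 0.9086, γ^t·E[r] = 0.735938, running G = 2.021354
t=3: π = [0.1704, 0.2164, 0.2172, 0.2028, 0.1932], E[r] = 0.9121, γ^t·E[r] = 0.664910, running G = 2.686264
t=4: π = [0.1706, 0.2166, 0.2169, 0.2028, 0.1932], E[r] = 0.9128, γ^t·E[r] = 0.598917, running G = 3.285182
t=5: π = [0.1705, 0.2166, 0.2169, 0.2028, 0.1932], E[r] = 0.9126, γ^t·E[r] = 0.538892, running G = 3.824074
t=6: π = [0.1705, 0.2166, 0.2169, 0.2028, 0.1932], E[r] = 0.9126, γ^t·E[r] = 0.485014, running G = 4.309088
t=7: π = [0.1705, 0.2166, 0.2169, 0.2028, 0.1932], E[r] = 0.9126, γ^t·E[r] = 0.436514, running G = 4.745602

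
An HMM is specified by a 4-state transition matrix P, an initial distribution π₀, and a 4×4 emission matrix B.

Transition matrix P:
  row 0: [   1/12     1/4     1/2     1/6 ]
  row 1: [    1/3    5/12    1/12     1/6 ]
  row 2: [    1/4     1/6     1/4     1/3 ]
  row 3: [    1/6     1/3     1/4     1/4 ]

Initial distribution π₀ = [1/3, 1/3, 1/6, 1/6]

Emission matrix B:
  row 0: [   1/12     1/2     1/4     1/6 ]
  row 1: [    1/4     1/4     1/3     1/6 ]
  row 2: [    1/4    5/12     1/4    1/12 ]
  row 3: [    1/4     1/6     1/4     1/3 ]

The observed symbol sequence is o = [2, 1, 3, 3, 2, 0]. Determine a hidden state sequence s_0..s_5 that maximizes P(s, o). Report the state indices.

path = [0, 2, 3, 3, 1, 1]

t=0: δ = [8.333e-02, 1.111e-01, 4.167e-02, 4.167e-02]  (obs o_0=2)
t=1: δ = [1.852e-02, 1.157e-02, 1.736e-02, 3.086e-03]  ψ = [1, 1, 0, 1]  (obs o_1=1)
t=2: δ = [7.234e-04, 8.038e-04, 7.716e-04, 1.929e-03]  ψ = [2, 1, 0, 2]  (obs o_2=3)
t=3: δ = [5.358e-05, 1.072e-04, 4.019e-05, 1.608e-04]  ψ = [3, 3, 3, 3]  (obs o_3=3)
t=4: δ = [8.931e-06, 1.786e-05, 1.005e-05, 1.005e-05]  ψ = [1, 3, 3, 3]  (obs o_4=2)
t=5: δ = [4.961e-07, 1.861e-06, 1.116e-06, 8.372e-07]  ψ = [1, 1, 0, 2]  (obs o_5=0)
backtrack: best end state = 1; path = [0, 2, 3, 3, 1, 1]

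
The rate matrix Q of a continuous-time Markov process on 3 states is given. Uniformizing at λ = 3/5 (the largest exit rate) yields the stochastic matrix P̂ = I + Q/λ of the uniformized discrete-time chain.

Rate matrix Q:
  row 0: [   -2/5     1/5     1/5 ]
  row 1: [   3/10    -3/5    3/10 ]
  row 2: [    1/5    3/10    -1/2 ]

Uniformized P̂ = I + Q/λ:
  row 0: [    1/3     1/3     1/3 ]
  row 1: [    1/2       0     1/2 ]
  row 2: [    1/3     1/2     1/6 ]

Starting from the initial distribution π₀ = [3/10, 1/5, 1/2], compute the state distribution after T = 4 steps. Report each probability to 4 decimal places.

t=0: π = [0.3000, 0.2000, 0.5000]
t=1: π = [0.3667, 0.3500, 0.2833]
t=2: π = [0.3917, 0.2639, 0.3444]
t=3: π = [0.3773, 0.3028, 0.3199]
t=4: π = [0.3838, 0.2857, 0.3305]

π = [0.3838, 0.2857, 0.3305]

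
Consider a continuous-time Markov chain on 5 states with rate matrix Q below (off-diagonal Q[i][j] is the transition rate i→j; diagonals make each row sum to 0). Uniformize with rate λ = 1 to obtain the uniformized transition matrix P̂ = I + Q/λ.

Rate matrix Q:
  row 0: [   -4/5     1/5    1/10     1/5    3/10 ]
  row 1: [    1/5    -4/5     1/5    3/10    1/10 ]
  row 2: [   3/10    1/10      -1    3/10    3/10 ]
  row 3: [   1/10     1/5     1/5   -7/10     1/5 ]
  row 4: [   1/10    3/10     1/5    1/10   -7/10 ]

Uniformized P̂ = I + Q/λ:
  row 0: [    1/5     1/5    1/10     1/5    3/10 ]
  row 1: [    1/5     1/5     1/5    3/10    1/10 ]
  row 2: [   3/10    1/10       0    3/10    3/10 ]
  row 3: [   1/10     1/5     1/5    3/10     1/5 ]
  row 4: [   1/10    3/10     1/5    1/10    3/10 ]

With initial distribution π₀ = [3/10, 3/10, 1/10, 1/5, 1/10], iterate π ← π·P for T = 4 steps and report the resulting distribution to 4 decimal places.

π = [0.1682, 0.2082, 0.1527, 0.2363, 0.2347]

t=0: π = [0.3000, 0.3000, 0.1000, 0.2000, 0.1000]
t=1: π = [0.1800, 0.2000, 0.1500, 0.2500, 0.2200]
t=2: π = [0.1680, 0.2070, 0.1520, 0.2380, 0.2350]
t=3: π = [0.1679, 0.2083, 0.1528, 0.2362, 0.2348]
t=4: π = [0.1682, 0.2082, 0.1527, 0.2363, 0.2347]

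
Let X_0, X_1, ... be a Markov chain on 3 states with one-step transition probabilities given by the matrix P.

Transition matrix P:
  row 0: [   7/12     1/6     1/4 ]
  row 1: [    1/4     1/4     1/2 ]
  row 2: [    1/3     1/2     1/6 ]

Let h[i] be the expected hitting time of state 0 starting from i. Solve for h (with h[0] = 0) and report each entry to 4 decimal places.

h = [0.0000, 3.5556, 3.3333]

First-step conditioning: h[0] = 0; for i ≠ 0, h[i] = 1 + Σ_k P[i][k]·h[k].
  h[1] = 1 + 1/4·h[1] + 1/2·h[2]
  h[2] = 1 + 1/2·h[1] + 1/6·h[2]
Solving the 2×2 linear system over states ≠ 0 gives exactly h = [0, 32/9, 10/3] (h[0] = 0 is the target).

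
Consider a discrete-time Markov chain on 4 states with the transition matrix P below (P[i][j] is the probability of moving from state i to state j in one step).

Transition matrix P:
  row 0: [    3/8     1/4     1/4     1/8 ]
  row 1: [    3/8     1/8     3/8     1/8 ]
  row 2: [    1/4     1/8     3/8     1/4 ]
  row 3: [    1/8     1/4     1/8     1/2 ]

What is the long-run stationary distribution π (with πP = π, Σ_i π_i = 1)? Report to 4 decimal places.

π = [0.2766, 0.1915, 0.2766, 0.2553]

Balance equations π_j = Σ_i π_i·P[i][j]:
  π_0 = 3/8·π_0 + 3/8·π_1 + 1/4·π_2 + 1/8·π_3
  π_1 = 1/4·π_0 + 1/8·π_1 + 1/8·π_2 + 1/4·π_3
  π_2 = 1/4·π_0 + 3/8·π_1 + 3/8·π_2 + 1/8·π_3
  normalize: π_0 + π_1 + π_2 + π_3 = 1
Solving the linear system gives exactly π = [13/47, 9/47, 13/47, 12/47].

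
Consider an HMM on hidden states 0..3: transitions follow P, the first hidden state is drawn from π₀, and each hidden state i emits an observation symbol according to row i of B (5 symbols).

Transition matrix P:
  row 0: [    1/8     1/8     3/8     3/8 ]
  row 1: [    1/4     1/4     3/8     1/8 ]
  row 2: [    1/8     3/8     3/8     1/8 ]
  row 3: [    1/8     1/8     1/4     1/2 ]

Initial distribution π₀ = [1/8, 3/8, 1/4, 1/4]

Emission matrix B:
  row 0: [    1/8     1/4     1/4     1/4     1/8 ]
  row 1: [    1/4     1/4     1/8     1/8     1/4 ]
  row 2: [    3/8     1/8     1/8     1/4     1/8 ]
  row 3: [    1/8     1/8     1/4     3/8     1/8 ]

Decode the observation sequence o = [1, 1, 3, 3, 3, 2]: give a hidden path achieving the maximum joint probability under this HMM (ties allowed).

t=0: δ = [3.125e-02, 9.375e-02, 3.125e-02, 3.125e-02]  (obs o_0=1)
t=1: δ = [5.859e-03, 5.859e-03, 4.395e-03, 1.953e-03]  ψ = [1, 1, 1, 3]  (obs o_1=1)
t=2: δ = [3.662e-04, 2.060e-04, 5.493e-04, 8.240e-04]  ψ = [1, 2, 0, 0]  (obs o_2=3)
t=3: δ = [2.575e-05, 2.575e-05, 5.150e-05, 1.545e-04]  ψ = [3, 2, 2, 3]  (obs o_3=3)
t=4: δ = [4.828e-06, 2.414e-06, 9.656e-06, 2.897e-05]  ψ = [3, 2, 3, 3]  (obs o_4=3)
t=5: δ = [9.052e-07, 4.526e-07, 9.052e-07, 3.621e-06]  ψ = [3, 2, 3, 3]  (obs o_5=2)
backtrack: best end state = 3; path = [1, 0, 3, 3, 3, 3]

path = [1, 0, 3, 3, 3, 3]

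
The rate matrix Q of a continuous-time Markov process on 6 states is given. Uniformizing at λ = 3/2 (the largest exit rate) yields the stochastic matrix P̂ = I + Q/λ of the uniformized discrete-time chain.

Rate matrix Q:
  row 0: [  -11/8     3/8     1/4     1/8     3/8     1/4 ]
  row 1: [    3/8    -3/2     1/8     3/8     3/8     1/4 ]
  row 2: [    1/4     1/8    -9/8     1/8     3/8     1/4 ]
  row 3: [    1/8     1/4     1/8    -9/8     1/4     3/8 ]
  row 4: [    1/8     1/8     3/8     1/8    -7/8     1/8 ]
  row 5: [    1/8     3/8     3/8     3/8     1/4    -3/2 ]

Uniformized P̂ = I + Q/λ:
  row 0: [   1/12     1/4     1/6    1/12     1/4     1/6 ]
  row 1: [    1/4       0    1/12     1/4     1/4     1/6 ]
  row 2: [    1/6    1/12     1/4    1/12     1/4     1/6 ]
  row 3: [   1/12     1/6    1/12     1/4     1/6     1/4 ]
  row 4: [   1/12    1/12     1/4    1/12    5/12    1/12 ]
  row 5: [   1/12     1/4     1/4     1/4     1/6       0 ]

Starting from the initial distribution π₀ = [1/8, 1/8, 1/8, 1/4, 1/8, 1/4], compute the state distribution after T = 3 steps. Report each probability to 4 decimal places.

t=0: π = [0.1250, 0.1250, 0.1250, 0.2500, 0.1250, 0.2500]
t=1: π = [0.1146, 0.1563, 0.1771, 0.1875, 0.2292, 0.1354]
t=2: π = [0.1241, 0.1276, 0.1832, 0.1632, 0.2613, 0.1406]
t=3: π = [0.1199, 0.1304, 0.1912, 0.1552, 0.2682, 0.1351]

π = [0.1199, 0.1304, 0.1912, 0.1552, 0.2682, 0.1351]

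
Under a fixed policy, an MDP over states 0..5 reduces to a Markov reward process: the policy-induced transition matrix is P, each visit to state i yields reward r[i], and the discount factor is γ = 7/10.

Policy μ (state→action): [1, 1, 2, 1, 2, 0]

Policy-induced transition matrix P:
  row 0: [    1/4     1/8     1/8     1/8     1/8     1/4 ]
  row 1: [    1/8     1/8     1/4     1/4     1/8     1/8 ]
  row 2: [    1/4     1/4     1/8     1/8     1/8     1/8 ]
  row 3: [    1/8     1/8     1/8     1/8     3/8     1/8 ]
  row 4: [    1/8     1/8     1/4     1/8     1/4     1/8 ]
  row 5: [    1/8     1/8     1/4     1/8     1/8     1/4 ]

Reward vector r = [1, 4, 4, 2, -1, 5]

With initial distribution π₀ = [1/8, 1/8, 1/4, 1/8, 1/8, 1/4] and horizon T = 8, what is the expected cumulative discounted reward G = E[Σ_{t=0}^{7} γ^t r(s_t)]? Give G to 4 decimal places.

t=0: π = [0.1250, 0.1250, 0.2500, 0.1250, 0.1250, 0.2500], E[r] = 3.0000, γ^t·E[r] = 3.000000, running G = 3.000000
t=1: π = [0.1719, 0.1563, 0.1875, 0.1406, 0.1719, 0.1719], E[r] = 2.5156, γ^t·E[r] = 1.760938, running G = 4.760938
t=2: π = [0.1699, 0.1484, 0.1875, 0.1445, 0.1816, 0.1680], E[r] = 2.4609, γ^t·E[r] = 1.205859, running G = 5.966797
t=3: π = [0.1697, 0.1484, 0.1873, 0.1436, 0.1838, 0.1672], E[r] = 2.4519, γ^t·E[r] = 0.841003, running G = 6.807800
t=4: π = [0.1696, 0.1484, 0.1874, 0.1436, 0.1839, 0.1671], E[r] = 2.4518, γ^t·E[r] = 0.588680, running G = 7.396480
t=5: π = [0.1696, 0.1484, 0.1874, 0.1436, 0.1839, 0.1671], E[r] = 2.4517, γ^t·E[r] = 0.412063, running G = 7.808543
t=6: π = [0.1696, 0.1484, 0.1874, 0.1436, 0.1839, 0.1671], E[r] = 2.4517, γ^t·E[r] = 0.288443, running G = 8.096986
t=7: π = [0.1696, 0.1484, 0.1874, 0.1436, 0.1839, 0.1671], E[r] = 2.4517, γ^t·E[r] = 0.201910, running G = 8.298896

G = 8.2989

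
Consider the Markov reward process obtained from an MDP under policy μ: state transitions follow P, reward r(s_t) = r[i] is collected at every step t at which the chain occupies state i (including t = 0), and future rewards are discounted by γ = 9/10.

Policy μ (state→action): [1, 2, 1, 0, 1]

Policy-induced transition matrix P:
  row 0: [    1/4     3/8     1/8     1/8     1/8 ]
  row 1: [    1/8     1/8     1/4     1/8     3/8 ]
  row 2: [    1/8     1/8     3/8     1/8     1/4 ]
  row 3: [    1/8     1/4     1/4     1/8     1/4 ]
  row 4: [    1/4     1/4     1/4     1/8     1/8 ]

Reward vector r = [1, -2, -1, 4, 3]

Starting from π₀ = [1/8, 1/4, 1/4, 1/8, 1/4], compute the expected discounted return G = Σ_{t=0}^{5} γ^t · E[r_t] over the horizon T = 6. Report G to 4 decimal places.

G = 3.1146

t=0: π = [0.1250, 0.2500, 0.2500, 0.1250, 0.2500], E[r] = 0.6250, γ^t·E[r] = 0.625000, running G = 0.625000
t=1: π = [0.1719, 0.2031, 0.2656, 0.1250, 0.2344], E[r] = 0.7031, γ^t·E[r] = 0.632813, running G = 1.257813
t=2: π = [0.1758, 0.2129, 0.2617, 0.1250, 0.2246], E[r] = 0.6621, γ^t·E[r] = 0.536309, running G = 1.794121
t=3: π = [0.1750, 0.2126, 0.2607, 0.1250, 0.2266], E[r] = 0.6687, γ^t·E[r] = 0.487483, running G = 2.281604
t=4: π = [0.1752, 0.2127, 0.2607, 0.1250, 0.2264], E[r] = 0.6682, γ^t·E[r] = 0.438414, running G = 2.720019
t=5: π = [0.1752, 0.2127, 0.2607, 0.1250, 0.2264], E[r] = 0.6682, γ^t·E[r] = 0.394587, running G = 3.114605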